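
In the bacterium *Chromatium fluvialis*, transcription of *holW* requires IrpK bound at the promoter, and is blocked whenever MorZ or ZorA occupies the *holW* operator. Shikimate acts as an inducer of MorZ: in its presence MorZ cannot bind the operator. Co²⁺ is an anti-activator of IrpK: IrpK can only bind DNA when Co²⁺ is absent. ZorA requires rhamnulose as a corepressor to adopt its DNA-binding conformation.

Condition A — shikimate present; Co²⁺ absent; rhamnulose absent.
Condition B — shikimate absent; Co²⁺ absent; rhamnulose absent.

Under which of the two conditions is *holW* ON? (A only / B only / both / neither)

Condition A:
Shikimate is present, so MorZ is inactive.
Co²⁺ is absent, so IrpK is active.
Rhamnulose is absent, so ZorA is inactive.
No repressor is bound and IrpK is active, so *holW* is transcribed.
→ *holW* is ON in A.
Condition B:
Shikimate is absent, so MorZ is active.
Co²⁺ is absent, so IrpK is active.
Rhamnulose is absent, so ZorA is inactive.
With repressor MorZ bound, *holW* is not transcribed.
→ *holW* is OFF in B.

A only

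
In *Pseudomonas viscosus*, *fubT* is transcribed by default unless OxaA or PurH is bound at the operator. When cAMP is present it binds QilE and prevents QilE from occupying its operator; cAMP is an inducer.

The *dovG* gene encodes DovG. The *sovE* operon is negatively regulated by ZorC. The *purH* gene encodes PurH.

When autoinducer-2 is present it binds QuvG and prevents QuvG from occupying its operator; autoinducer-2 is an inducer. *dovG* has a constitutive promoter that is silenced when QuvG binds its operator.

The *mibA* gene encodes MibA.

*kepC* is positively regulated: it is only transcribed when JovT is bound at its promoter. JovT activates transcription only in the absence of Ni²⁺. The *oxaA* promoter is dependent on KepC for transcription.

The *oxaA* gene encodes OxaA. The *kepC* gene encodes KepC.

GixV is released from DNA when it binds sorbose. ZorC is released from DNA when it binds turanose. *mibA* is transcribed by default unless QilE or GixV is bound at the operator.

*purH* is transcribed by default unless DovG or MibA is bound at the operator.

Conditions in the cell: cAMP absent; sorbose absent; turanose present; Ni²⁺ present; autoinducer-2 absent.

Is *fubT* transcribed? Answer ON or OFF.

Ni²⁺ is present, so JovT is inactive.
Required activator JovT is absent, so *kepC* is not transcribed.
So KepC is not produced.
Required activator KepC is absent, so *oxaA* is not transcribed.
So OxaA is not produced.
Autoinducer-2 is absent, so QuvG is active.
With repressor QuvG bound, *dovG* is not transcribed.
So DovG is not produced.
cAMP is absent, so QilE is active.
Sorbose is absent, so GixV is active.
With repressor QilE bound, *mibA* is not transcribed.
So MibA is not produced.
With no repressor bound, *purH* is transcribed.
So PurH is produced and active.
With repressor PurH bound, *fubT* is not transcribed.

OFF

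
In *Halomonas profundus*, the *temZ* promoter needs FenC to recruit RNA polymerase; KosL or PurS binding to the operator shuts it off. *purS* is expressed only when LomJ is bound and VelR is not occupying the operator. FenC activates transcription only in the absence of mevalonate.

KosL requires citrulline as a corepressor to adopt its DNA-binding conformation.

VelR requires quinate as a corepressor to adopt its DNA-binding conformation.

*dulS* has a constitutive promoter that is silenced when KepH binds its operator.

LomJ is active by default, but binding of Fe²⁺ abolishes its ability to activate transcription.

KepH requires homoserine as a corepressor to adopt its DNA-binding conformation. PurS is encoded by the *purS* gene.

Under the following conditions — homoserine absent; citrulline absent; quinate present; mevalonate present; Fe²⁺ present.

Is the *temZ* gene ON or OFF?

Citrulline is absent, so KosL is inactive.
Quinate is present, so VelR is active.
Fe²⁺ is present, so LomJ is inactive.
With repressor VelR bound, *purS* is not transcribed.
So PurS is not produced.
Mevalonate is present, so FenC is inactive.
Required activator FenC is absent, so *temZ* is not transcribed.

OFF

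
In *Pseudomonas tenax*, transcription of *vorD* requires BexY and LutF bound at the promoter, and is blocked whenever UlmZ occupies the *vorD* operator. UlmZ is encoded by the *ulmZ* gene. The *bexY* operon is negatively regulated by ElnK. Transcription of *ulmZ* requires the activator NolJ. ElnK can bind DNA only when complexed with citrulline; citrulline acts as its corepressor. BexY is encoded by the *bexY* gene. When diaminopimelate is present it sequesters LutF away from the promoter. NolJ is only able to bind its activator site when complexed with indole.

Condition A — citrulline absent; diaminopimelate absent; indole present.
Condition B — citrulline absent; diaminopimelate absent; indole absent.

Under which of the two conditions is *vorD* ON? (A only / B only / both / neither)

B only

Condition A:
Citrulline is absent, so ElnK is inactive.
With no repressor bound, *bexY* is transcribed.
So BexY is produced and active.
Diaminopimelate is absent, so LutF is active.
Indole is present, so NolJ is active.
No repressor is bound and NolJ is active, so *ulmZ* is transcribed.
So UlmZ is produced and active.
With repressor UlmZ bound, *vorD* is not transcribed.
→ *vorD* is OFF in A.
Condition B:
Citrulline is absent, so ElnK is inactive.
With no repressor bound, *bexY* is transcribed.
So BexY is produced and active.
Diaminopimelate is absent, so LutF is active.
Indole is absent, so NolJ is inactive.
Required activator NolJ is absent, so *ulmZ* is not transcribed.
So UlmZ is not produced.
No repressor is bound and BexY and LutF are active, so *vorD* is transcribed.
→ *vorD* is ON in B.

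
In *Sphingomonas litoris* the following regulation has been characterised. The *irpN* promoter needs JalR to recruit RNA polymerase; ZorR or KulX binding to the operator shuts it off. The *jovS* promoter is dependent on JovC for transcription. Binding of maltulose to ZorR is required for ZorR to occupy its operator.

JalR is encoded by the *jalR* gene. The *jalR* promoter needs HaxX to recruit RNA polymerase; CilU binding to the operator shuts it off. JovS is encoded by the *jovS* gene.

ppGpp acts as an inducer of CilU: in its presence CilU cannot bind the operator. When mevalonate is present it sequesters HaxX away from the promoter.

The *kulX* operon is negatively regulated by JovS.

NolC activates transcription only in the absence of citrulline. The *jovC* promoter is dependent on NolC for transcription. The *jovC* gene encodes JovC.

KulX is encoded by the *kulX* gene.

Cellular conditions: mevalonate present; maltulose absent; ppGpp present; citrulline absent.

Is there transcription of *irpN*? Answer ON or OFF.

OFF

Maltulose is absent, so ZorR is inactive.
Citrulline is absent, so NolC is active.
No repressor is bound and NolC is active, so *jovC* is transcribed.
So JovC is produced and active.
No repressor is bound and JovC is active, so *jovS* is transcribed.
So JovS is produced and active.
With repressor JovS bound, *kulX* is not transcribed.
So KulX is not produced.
Mevalonate is present, so HaxX is inactive.
ppGpp is present, so CilU is inactive.
Required activator HaxX is absent, so *jalR* is not transcribed.
So JalR is not produced.
Required activator JalR is absent, so *irpN* is not transcribed.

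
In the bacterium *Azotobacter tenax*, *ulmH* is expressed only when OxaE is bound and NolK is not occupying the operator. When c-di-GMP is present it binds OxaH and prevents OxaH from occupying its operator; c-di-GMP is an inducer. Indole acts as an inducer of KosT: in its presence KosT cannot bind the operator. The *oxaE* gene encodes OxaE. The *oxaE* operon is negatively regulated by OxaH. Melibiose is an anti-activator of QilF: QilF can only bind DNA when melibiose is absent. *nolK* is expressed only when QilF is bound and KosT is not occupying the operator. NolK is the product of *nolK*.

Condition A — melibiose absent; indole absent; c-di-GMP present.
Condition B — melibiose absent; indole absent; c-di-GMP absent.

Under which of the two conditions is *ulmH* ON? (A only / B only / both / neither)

Condition A:
Melibiose is absent, so QilF is active.
Indole is absent, so KosT is active.
With repressor KosT bound, *nolK* is not transcribed.
So NolK is not produced.
c-di-GMP is present, so OxaH is inactive.
With no repressor bound, *oxaE* is transcribed.
So OxaE is produced and active.
No repressor is bound and OxaE is active, so *ulmH* is transcribed.
→ *ulmH* is ON in A.
Condition B:
Melibiose is absent, so QilF is active.
Indole is absent, so KosT is active.
With repressor KosT bound, *nolK* is not transcribed.
So NolK is not produced.
c-di-GMP is absent, so OxaH is active.
With repressor OxaH bound, *oxaE* is not transcribed.
So OxaE is not produced.
Required activator OxaE is absent, so *ulmH* is not transcribed.
→ *ulmH* is OFF in B.

A only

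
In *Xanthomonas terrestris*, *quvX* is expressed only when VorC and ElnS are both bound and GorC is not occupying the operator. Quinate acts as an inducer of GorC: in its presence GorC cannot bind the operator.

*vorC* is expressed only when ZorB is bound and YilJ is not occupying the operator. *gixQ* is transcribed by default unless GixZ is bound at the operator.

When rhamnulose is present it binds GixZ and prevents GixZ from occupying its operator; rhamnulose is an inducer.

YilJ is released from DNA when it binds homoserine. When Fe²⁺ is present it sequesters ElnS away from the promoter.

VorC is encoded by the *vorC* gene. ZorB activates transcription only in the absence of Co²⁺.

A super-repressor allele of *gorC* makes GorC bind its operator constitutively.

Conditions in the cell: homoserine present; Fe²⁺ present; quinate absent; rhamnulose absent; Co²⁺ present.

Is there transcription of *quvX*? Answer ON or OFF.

GorC is constitutively active in this strain.
Homoserine is present, so YilJ is inactive.
Co²⁺ is present, so ZorB is inactive.
Required activator ZorB is absent, so *vorC* is not transcribed.
So VorC is not produced.
Fe²⁺ is present, so ElnS is inactive.
With repressor GorC bound, *quvX* is not transcribed.

OFF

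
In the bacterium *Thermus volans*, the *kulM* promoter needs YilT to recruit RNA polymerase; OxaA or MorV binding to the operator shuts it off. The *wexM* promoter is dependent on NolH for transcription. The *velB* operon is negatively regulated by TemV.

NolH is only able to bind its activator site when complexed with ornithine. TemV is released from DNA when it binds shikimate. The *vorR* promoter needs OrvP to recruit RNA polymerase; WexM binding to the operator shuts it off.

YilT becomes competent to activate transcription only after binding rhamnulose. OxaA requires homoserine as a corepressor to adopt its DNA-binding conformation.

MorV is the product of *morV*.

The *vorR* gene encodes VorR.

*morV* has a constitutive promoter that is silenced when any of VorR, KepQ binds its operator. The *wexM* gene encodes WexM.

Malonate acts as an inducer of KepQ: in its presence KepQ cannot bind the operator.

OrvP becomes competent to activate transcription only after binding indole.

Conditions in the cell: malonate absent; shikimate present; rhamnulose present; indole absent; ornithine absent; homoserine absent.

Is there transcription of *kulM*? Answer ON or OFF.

Homoserine is absent, so OxaA is inactive.
Ornithine is absent, so NolH is inactive.
Required activator NolH is absent, so *wexM* is not transcribed.
So WexM is not produced.
Indole is absent, so OrvP is inactive.
Required activator OrvP is absent, so *vorR* is not transcribed.
So VorR is not produced.
Malonate is absent, so KepQ is active.
With repressor KepQ bound, *morV* is not transcribed.
So MorV is not produced.
Rhamnulose is present, so YilT is active.
No repressor is bound and YilT is active, so *kulM* is transcribed.

ON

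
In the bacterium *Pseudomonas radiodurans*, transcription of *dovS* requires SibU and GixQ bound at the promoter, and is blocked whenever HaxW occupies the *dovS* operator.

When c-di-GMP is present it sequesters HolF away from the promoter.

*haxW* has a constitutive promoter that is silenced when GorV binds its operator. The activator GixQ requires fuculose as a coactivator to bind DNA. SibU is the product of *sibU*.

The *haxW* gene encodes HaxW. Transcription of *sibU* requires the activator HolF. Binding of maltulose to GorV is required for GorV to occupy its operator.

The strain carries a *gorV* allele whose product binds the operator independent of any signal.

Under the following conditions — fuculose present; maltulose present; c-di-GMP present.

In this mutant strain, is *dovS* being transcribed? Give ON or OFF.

c-di-GMP is present, so HolF is inactive.
Required activator HolF is absent, so *sibU* is not transcribed.
So SibU is not produced.
Fuculose is present, so GixQ is active.
GorV is constitutively active in this strain.
With repressor GorV bound, *haxW* is not transcribed.
So HaxW is not produced.
Required activator SibU is absent, so *dovS* is not transcribed.

OFF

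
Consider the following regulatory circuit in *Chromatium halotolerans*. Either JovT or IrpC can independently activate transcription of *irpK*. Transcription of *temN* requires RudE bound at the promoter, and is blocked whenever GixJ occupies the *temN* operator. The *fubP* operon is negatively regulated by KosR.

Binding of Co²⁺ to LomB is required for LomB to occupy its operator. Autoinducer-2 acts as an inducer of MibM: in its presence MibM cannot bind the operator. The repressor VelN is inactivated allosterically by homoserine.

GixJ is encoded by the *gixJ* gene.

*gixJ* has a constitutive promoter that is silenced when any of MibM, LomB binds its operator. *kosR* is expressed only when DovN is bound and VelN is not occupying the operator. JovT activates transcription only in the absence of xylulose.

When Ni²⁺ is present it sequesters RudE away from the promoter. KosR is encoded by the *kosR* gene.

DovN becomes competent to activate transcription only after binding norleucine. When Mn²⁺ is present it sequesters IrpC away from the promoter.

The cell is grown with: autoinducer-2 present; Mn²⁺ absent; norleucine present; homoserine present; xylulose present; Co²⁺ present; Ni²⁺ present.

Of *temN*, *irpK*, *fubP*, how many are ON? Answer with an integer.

1

Autoinducer-2 is present, so MibM is inactive.
Co²⁺ is present, so LomB is active.
With repressor LomB bound, *gixJ* is not transcribed.
So GixJ is not produced.
Ni²⁺ is present, so RudE is inactive.
Required activator RudE is absent, so *temN* is not transcribed.
→ *temN* is OFF.
Xylulose is present, so JovT is inactive.
Mn²⁺ is absent, so IrpC is active.
Activator IrpC is present, so *irpK* is transcribed.
→ *irpK* is ON.
Norleucine is present, so DovN is active.
Homoserine is present, so VelN is inactive.
No repressor is bound and DovN is active, so *kosR* is transcribed.
So KosR is produced and active.
With repressor KosR bound, *fubP* is not transcribed.
→ *fubP* is OFF.
1 of the 3 genes is transcribed.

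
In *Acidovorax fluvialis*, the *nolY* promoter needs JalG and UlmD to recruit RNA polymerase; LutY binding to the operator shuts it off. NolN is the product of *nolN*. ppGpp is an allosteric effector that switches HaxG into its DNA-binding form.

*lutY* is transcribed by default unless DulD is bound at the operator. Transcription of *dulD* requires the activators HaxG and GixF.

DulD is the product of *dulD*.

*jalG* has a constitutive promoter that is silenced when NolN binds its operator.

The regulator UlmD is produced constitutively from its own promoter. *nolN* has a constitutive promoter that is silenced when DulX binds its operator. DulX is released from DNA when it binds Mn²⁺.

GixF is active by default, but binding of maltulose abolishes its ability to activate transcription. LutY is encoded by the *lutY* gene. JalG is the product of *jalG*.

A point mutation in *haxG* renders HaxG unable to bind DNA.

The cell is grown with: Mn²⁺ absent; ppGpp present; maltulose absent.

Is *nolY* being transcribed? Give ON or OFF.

HaxG is non-functional in this strain, so it has no effect.
Maltulose is absent, so GixF is active.
Required activator HaxG is absent, so *dulD* is not transcribed.
So DulD is not produced.
With no repressor bound, *lutY* is transcribed.
So LutY is produced and active.
Mn²⁺ is absent, so DulX is active.
With repressor DulX bound, *nolN* is not transcribed.
So NolN is not produced.
With no repressor bound, *jalG* is transcribed.
So JalG is produced and active.
UlmD is produced constitutively and is active.
With repressor LutY bound, *nolY* is not transcribed.

OFF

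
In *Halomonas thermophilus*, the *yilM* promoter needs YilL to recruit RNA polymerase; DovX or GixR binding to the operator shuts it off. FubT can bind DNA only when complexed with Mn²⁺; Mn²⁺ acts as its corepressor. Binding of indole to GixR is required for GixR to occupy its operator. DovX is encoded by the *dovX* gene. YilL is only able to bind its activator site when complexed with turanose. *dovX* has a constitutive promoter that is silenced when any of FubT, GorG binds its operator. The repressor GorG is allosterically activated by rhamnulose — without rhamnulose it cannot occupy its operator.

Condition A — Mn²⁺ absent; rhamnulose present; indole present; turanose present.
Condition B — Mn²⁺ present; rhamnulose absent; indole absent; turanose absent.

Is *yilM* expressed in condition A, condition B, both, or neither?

neither

Condition A:
Mn²⁺ is absent, so FubT is inactive.
Rhamnulose is present, so GorG is active.
With repressor GorG bound, *dovX* is not transcribed.
So DovX is not produced.
Indole is present, so GixR is active.
Turanose is present, so YilL is active.
With repressor GixR bound, *yilM* is not transcribed.
→ *yilM* is OFF in A.
Condition B:
Mn²⁺ is present, so FubT is active.
Rhamnulose is absent, so GorG is inactive.
With repressor FubT bound, *dovX* is not transcribed.
So DovX is not produced.
Indole is absent, so GixR is inactive.
Turanose is absent, so YilL is inactive.
Required activator YilL is absent, so *yilM* is not transcribed.
→ *yilM* is OFF in B.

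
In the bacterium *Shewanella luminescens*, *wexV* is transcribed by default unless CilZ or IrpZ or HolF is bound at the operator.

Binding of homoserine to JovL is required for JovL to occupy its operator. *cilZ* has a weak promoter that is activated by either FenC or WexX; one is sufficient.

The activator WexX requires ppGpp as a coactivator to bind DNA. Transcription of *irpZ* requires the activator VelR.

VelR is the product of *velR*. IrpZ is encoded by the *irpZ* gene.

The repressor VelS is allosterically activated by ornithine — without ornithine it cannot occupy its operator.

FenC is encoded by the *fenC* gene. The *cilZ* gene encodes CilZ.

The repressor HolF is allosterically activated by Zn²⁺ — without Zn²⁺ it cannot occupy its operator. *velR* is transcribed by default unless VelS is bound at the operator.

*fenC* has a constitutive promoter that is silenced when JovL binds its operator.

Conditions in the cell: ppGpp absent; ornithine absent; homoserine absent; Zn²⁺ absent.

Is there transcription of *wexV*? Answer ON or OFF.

OFF

Homoserine is absent, so JovL is inactive.
With no repressor bound, *fenC* is transcribed.
So FenC is produced and active.
ppGpp is absent, so WexX is inactive.
Activator FenC is present, so *cilZ* is transcribed.
So CilZ is produced and active.
Ornithine is absent, so VelS is inactive.
With no repressor bound, *velR* is transcribed.
So VelR is produced and active.
No repressor is bound and VelR is active, so *irpZ* is transcribed.
So IrpZ is produced and active.
Zn²⁺ is absent, so HolF is inactive.
With repressor CilZ bound, *wexV* is not transcribed.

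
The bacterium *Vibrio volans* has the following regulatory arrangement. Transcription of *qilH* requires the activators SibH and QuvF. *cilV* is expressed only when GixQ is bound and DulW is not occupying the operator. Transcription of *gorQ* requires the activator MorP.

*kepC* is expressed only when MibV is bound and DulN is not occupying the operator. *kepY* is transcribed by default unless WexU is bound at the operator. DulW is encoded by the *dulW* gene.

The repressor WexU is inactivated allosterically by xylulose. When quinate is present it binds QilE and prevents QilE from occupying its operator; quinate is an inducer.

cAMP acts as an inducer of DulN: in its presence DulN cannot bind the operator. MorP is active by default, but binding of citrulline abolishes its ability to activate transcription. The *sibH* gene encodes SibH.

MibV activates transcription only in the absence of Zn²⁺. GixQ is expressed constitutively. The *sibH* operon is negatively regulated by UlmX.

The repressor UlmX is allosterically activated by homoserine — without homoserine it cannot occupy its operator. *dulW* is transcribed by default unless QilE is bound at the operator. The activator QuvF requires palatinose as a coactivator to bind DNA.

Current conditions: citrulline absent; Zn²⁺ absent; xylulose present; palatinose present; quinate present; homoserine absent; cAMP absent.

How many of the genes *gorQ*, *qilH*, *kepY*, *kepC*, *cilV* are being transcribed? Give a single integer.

Citrulline is absent, so MorP is active.
No repressor is bound and MorP is active, so *gorQ* is transcribed.
→ *gorQ* is ON.
Homoserine is absent, so UlmX is inactive.
With no repressor bound, *sibH* is transcribed.
So SibH is produced and active.
Palatinose is present, so QuvF is active.
No repressor is bound and SibH and QuvF are active, so *qilH* is transcribed.
→ *qilH* is ON.
Xylulose is present, so WexU is inactive.
With no repressor bound, *kepY* is transcribed.
→ *kepY* is ON.
Zn²⁺ is absent, so MibV is active.
cAMP is absent, so DulN is active.
With repressor DulN bound, *kepC* is not transcribed.
→ *kepC* is OFF.
Quinate is present, so QilE is inactive.
With no repressor bound, *dulW* is transcribed.
So DulW is produced and active.
GixQ is produced constitutively and is active.
With repressor DulW bound, *cilV* is not transcribed.
→ *cilV* is OFF.
3 of the 5 genes are transcribed.

3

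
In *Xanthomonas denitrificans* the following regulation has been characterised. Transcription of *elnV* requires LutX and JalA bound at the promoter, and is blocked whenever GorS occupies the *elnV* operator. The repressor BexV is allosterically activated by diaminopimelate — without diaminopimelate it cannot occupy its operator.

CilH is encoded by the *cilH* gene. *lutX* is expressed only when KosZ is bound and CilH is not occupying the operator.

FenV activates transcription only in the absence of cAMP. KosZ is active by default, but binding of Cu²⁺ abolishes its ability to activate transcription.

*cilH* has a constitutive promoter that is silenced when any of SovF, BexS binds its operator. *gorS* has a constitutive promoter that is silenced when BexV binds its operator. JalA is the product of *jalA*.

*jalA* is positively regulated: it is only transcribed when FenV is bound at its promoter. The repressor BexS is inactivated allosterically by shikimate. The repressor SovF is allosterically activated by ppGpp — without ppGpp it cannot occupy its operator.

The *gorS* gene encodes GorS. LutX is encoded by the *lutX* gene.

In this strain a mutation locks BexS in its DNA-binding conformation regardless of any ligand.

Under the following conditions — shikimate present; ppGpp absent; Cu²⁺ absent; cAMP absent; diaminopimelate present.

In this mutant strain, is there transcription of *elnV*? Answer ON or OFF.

ON

ppGpp is absent, so SovF is inactive.
BexS is constitutively active in this strain.
With repressor BexS bound, *cilH* is not transcribed.
So CilH is not produced.
Cu²⁺ is absent, so KosZ is active.
No repressor is bound and KosZ is active, so *lutX* is transcribed.
So LutX is produced and active.
cAMP is absent, so FenV is active.
No repressor is bound and FenV is active, so *jalA* is transcribed.
So JalA is produced and active.
Diaminopimelate is present, so BexV is active.
With repressor BexV bound, *gorS* is not transcribed.
So GorS is not produced.
No repressor is bound and LutX and JalA are active, so *elnV* is transcribed.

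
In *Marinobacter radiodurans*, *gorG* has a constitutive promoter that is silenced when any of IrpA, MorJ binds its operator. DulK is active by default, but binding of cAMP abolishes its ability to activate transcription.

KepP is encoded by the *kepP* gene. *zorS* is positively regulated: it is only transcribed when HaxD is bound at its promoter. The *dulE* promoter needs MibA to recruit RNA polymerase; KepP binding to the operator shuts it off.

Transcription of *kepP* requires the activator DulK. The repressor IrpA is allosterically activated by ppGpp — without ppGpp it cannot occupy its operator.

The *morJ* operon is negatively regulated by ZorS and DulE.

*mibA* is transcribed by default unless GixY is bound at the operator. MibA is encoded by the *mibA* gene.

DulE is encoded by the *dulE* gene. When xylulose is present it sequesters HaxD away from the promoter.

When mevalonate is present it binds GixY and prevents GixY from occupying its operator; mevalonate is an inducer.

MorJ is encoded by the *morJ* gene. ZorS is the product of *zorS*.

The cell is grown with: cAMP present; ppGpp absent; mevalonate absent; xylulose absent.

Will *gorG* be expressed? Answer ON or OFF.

ppGpp is absent, so IrpA is inactive.
Xylulose is absent, so HaxD is active.
No repressor is bound and HaxD is active, so *zorS* is transcribed.
So ZorS is produced and active.
Mevalonate is absent, so GixY is active.
With repressor GixY bound, *mibA* is not transcribed.
So MibA is not produced.
cAMP is present, so DulK is inactive.
Required activator DulK is absent, so *kepP* is not transcribed.
So KepP is not produced.
Required activator MibA is absent, so *dulE* is not transcribed.
So DulE is not produced.
With repressor ZorS bound, *morJ* is not transcribed.
So MorJ is not produced.
With no repressor bound, *gorG* is transcribed.

ON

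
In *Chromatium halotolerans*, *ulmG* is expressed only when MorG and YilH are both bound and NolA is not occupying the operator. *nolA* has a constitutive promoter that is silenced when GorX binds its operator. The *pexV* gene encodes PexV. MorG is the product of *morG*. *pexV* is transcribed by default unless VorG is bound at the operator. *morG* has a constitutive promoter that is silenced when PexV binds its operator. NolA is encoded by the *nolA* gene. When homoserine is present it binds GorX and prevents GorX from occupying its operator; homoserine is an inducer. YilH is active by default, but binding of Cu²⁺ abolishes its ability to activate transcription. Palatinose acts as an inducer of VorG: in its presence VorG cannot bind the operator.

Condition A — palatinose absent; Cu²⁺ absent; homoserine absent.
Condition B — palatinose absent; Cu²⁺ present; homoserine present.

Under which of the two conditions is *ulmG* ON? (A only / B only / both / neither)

A only

Condition A:
Palatinose is absent, so VorG is active.
With repressor VorG bound, *pexV* is not transcribed.
So PexV is not produced.
With no repressor bound, *morG* is transcribed.
So MorG is produced and active.
Cu²⁺ is absent, so YilH is active.
Homoserine is absent, so GorX is active.
With repressor GorX bound, *nolA* is not transcribed.
So NolA is not produced.
No repressor is bound and MorG and YilH are active, so *ulmG* is transcribed.
→ *ulmG* is ON in A.
Condition B:
Palatinose is absent, so VorG is active.
With repressor VorG bound, *pexV* is not transcribed.
So PexV is not produced.
With no repressor bound, *morG* is transcribed.
So MorG is produced and active.
Cu²⁺ is present, so YilH is inactive.
Homoserine is present, so GorX is inactive.
With no repressor bound, *nolA* is transcribed.
So NolA is produced and active.
With repressor NolA bound, *ulmG* is not transcribed.
→ *ulmG* is OFF in B.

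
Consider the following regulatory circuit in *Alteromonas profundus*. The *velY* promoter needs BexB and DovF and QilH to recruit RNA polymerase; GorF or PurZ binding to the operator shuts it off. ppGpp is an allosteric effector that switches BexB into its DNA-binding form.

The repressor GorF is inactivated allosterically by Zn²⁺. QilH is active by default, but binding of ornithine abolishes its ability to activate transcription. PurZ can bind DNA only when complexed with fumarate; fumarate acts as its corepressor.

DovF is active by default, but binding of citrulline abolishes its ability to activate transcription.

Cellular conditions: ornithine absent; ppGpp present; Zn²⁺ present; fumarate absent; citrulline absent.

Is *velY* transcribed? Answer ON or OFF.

Zn²⁺ is present, so GorF is inactive.
ppGpp is present, so BexB is active.
Citrulline is absent, so DovF is active.
Fumarate is absent, so PurZ is inactive.
Ornithine is absent, so QilH is active.
No repressor is bound and BexB and DovF and QilH are active, so *velY* is transcribed.

ON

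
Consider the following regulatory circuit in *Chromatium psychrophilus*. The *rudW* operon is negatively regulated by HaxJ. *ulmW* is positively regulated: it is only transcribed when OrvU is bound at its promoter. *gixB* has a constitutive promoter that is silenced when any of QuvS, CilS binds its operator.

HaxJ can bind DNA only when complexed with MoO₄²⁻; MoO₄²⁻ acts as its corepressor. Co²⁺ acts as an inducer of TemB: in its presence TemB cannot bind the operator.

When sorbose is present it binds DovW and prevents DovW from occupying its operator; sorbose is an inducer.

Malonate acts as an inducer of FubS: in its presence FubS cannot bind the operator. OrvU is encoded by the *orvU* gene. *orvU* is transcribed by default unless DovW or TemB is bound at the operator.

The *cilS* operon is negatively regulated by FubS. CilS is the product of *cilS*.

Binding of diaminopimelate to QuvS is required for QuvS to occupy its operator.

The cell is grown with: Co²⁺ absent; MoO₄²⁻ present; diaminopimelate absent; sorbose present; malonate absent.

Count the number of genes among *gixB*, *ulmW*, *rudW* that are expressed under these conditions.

Diaminopimelate is absent, so QuvS is inactive.
Malonate is absent, so FubS is active.
With repressor FubS bound, *cilS* is not transcribed.
So CilS is not produced.
With no repressor bound, *gixB* is transcribed.
→ *gixB* is ON.
Sorbose is present, so DovW is inactive.
Co²⁺ is absent, so TemB is active.
With repressor TemB bound, *orvU* is not transcribed.
So OrvU is not produced.
Required activator OrvU is absent, so *ulmW* is not transcribed.
→ *ulmW* is OFF.
MoO₄²⁻ is present, so HaxJ is active.
With repressor HaxJ bound, *rudW* is not transcribed.
→ *rudW* is OFF.
1 of the 3 genes is transcribed.

1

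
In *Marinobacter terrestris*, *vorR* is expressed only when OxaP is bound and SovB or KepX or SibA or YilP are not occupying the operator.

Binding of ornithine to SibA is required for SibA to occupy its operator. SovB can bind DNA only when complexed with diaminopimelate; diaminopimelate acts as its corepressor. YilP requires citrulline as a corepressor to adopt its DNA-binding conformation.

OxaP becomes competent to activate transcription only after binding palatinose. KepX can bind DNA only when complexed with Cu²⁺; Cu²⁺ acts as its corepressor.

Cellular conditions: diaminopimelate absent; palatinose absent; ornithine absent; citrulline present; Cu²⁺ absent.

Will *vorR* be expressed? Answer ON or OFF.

Diaminopimelate is absent, so SovB is inactive.
Cu²⁺ is absent, so KepX is inactive.
Ornithine is absent, so SibA is inactive.
Palatinose is absent, so OxaP is inactive.
Citrulline is present, so YilP is active.
With repressor YilP bound, *vorR* is not transcribed.

OFF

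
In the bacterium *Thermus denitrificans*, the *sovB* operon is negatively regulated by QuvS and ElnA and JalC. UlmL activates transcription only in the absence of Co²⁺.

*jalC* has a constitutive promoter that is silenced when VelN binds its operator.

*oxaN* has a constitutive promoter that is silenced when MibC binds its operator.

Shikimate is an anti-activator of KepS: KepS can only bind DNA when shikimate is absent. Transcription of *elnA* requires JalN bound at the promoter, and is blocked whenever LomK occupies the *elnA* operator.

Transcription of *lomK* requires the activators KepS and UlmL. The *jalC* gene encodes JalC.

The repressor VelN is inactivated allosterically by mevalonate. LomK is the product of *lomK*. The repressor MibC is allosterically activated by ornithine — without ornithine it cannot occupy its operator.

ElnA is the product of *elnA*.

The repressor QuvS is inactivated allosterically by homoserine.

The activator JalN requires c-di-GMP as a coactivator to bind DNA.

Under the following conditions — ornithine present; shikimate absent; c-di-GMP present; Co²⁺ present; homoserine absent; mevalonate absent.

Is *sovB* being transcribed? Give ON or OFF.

OFF

Homoserine is absent, so QuvS is active.
c-di-GMP is present, so JalN is active.
Shikimate is absent, so KepS is active.
Co²⁺ is present, so UlmL is inactive.
Required activator UlmL is absent, so *lomK* is not transcribed.
So LomK is not produced.
No repressor is bound and JalN is active, so *elnA* is transcribed.
So ElnA is produced and active.
Mevalonate is absent, so VelN is active.
With repressor VelN bound, *jalC* is not transcribed.
So JalC is not produced.
With repressor QuvS bound, *sovB* is not transcribed.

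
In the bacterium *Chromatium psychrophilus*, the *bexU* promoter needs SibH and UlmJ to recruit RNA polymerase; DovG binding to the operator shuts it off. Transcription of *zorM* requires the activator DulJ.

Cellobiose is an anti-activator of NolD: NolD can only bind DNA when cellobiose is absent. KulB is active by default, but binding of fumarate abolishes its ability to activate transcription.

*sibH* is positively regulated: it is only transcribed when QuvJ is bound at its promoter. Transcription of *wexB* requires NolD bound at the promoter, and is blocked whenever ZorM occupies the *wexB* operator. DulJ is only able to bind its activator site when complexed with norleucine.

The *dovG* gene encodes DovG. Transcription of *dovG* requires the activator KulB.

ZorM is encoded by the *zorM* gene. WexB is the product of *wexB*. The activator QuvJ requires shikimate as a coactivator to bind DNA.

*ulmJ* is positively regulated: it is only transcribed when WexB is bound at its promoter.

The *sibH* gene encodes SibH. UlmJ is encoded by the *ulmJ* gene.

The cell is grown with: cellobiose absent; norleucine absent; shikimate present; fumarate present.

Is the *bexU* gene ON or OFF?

Shikimate is present, so QuvJ is active.
No repressor is bound and QuvJ is active, so *sibH* is transcribed.
So SibH is produced and active.
Norleucine is absent, so DulJ is inactive.
Required activator DulJ is absent, so *zorM* is not transcribed.
So ZorM is not produced.
Cellobiose is absent, so NolD is active.
No repressor is bound and NolD is active, so *wexB* is transcribed.
So WexB is produced and active.
No repressor is bound and WexB is active, so *ulmJ* is transcribed.
So UlmJ is produced and active.
Fumarate is present, so KulB is inactive.
Required activator KulB is absent, so *dovG* is not transcribed.
So DovG is not produced.
No repressor is bound and SibH and UlmJ are active, so *bexU* is transcribed.

ON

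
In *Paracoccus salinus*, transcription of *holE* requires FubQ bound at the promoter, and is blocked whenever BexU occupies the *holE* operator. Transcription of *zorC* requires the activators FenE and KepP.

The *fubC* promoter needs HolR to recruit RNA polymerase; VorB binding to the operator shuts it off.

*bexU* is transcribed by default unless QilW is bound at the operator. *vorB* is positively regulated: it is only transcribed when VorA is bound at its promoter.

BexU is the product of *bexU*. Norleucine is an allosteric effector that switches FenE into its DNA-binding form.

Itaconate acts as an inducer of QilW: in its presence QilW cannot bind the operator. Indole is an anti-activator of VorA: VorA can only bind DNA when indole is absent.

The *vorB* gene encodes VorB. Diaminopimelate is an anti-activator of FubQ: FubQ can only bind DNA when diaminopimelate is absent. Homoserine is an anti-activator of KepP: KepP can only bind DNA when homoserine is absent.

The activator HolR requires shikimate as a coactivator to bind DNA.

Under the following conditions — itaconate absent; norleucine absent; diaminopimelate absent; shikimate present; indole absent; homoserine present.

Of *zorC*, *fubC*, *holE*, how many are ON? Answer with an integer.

1

Norleucine is absent, so FenE is inactive.
Homoserine is present, so KepP is inactive.
Required activator FenE is absent, so *zorC* is not transcribed.
→ *zorC* is OFF.
Indole is absent, so VorA is active.
No repressor is bound and VorA is active, so *vorB* is transcribed.
So VorB is produced and active.
Shikimate is present, so HolR is active.
With repressor VorB bound, *fubC* is not transcribed.
→ *fubC* is OFF.
Diaminopimelate is absent, so FubQ is active.
Itaconate is absent, so QilW is active.
With repressor QilW bound, *bexU* is not transcribed.
So BexU is not produced.
No repressor is bound and FubQ is active, so *holE* is transcribed.
→ *holE* is ON.
1 of the 3 genes is transcribed.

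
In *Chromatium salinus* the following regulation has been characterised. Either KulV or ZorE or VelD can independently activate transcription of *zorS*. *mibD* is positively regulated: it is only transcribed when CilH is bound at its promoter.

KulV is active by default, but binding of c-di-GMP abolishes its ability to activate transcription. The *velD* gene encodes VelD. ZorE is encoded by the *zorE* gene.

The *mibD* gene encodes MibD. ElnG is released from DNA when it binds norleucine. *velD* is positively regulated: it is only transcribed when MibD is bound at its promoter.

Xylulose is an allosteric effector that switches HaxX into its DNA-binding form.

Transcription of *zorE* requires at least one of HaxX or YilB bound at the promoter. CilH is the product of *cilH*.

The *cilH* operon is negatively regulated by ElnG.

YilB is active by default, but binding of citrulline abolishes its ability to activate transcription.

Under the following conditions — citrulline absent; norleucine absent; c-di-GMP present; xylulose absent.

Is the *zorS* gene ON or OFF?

ON

c-di-GMP is present, so KulV is inactive.
Xylulose is absent, so HaxX is inactive.
Citrulline is absent, so YilB is active.
Activator YilB is present, so *zorE* is transcribed.
So ZorE is produced and active.
Norleucine is absent, so ElnG is active.
With repressor ElnG bound, *cilH* is not transcribed.
So CilH is not produced.
Required activator CilH is absent, so *mibD* is not transcribed.
So MibD is not produced.
Required activator MibD is absent, so *velD* is not transcribed.
So VelD is not produced.
Activator ZorE is present, so *zorS* is transcribed.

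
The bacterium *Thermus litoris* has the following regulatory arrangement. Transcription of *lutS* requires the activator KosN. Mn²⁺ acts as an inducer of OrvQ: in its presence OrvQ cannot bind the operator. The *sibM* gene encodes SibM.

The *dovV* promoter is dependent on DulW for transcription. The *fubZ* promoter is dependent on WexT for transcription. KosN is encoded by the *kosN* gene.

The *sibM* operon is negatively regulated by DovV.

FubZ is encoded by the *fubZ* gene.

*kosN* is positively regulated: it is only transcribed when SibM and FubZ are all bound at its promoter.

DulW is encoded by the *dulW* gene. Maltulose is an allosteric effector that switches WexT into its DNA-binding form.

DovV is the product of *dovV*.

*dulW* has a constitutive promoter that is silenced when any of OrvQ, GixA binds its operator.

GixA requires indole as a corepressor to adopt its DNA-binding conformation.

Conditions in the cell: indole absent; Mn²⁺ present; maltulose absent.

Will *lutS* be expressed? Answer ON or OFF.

Mn²⁺ is present, so OrvQ is inactive.
Indole is absent, so GixA is inactive.
With no repressor bound, *dulW* is transcribed.
So DulW is produced and active.
No repressor is bound and DulW is active, so *dovV* is transcribed.
So DovV is produced and active.
With repressor DovV bound, *sibM* is not transcribed.
So SibM is not produced.
Maltulose is absent, so WexT is inactive.
Required activator WexT is absent, so *fubZ* is not transcribed.
So FubZ is not produced.
Required activator SibM is absent, so *kosN* is not transcribed.
So KosN is not produced.
Required activator KosN is absent, so *lutS* is not transcribed.

OFF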